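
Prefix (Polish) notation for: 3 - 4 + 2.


left-to-right (same/higher precedence on left): tree is (+ (- 3 4) 2)
Prefix: + - 3 4 2


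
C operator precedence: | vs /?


'/' is multiplicative (level 10); '|' is bitwise OR (level 3)
Higher level binds tighter
'/' has higher precedence than '|'


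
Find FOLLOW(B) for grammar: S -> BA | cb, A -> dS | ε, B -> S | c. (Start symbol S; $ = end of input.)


$ ∈ FOLLOW(S). For each A -> αBβ: add FIRST(β)\{ε} to FOLLOW(B); if β nullable, add FOLLOW(A).
FOLLOW(B) = {$, d}


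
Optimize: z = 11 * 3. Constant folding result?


11 * 3 = 33 at compile time
Optimized: z = 33


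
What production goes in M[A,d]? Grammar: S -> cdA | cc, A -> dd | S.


For [A, d]: 'd' ∈ FIRST(dd)
Entry: A -> dd


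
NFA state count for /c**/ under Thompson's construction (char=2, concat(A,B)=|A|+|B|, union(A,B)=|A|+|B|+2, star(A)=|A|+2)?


Syntax tree has 1 char leaf(s), 0 union(s), 2 star(s)
chars contribute 1×2 = 2; each union adds +2; each star adds +2
Total: 2 + 0 + 4 = 6 states


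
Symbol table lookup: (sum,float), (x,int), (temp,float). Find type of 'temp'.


Lookup 'temp' → type float


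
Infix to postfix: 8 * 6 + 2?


Left to right (same or higher precedence on left)
Postfix: 8 6 * 2 +


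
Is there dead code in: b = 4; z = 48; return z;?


b is assigned but never read
Dead: 'b = 4'


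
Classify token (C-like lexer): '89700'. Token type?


Pattern: digits only
Type: INTEGER_LITERAL


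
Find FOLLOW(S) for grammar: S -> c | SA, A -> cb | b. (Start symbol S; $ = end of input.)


$ ∈ FOLLOW(S). For each A -> αBβ: add FIRST(β)\{ε} to FOLLOW(B); if β nullable, add FOLLOW(A).
FOLLOW(S) = {$, b, c}


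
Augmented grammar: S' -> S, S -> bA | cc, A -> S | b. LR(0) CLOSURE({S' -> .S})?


Start: S' -> .S
For each item with dot before a nonterminal B, add B -> .γ for every B-production
Closure: [S' -> .S, S -> .bA, S -> .cc]


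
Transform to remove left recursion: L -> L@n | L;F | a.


Left-recursive alternatives: L@n, L;F; non-recursive: a
Introduce L': L -> aL', L' -> @nL' | ;FL' | ε


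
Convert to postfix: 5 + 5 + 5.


Left to right (same or higher precedence on left)
Postfix: 5 5 + 5 +


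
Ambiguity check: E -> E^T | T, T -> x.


precedence layered via separate nonterminal T: deterministic
Unambiguous


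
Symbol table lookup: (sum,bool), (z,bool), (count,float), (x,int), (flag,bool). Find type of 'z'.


Lookup 'z' → type bool


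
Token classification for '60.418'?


Pattern: digits with a decimal point
Type: FLOAT_LITERAL


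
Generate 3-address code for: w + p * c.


Break into single-operator statements:
t1 = p * c
t2 = w + t1


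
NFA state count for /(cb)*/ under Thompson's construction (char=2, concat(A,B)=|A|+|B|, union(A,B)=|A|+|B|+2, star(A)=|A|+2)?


Syntax tree has 2 char leaf(s), 0 union(s), 1 star(s)
chars contribute 2×2 = 4; each union adds +2; each star adds +2
Total: 4 + 0 + 2 = 6 states


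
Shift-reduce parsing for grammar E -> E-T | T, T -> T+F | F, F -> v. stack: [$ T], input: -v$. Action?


lookahead ∉ {+} so T won't extend; reduce E -> T
Action: reduce (E -> T)


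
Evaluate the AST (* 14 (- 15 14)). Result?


Evaluate inner: (- 15 14) = 1
Evaluate root: (* 14 1) = 14
Result: 14


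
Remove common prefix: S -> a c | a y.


Common prefix: 'a'
Factored: S -> a S', S' -> c | y


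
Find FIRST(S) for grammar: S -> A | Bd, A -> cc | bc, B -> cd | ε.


Per alternative of S: FIRST(A) = {b, c}; FIRST(Bd) = {c, d}
FIRST(S) = {b, c, d}


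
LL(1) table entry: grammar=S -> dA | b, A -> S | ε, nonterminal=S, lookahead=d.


For [S, d]: 'd' ∈ FIRST(dA)
Entry: S -> dA


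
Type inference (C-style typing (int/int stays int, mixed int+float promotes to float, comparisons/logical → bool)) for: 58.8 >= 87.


Operand types: float >= int
Rule: comparison yields bool
Result type: bool


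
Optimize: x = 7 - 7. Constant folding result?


7 - 7 = 0 at compile time
Optimized: x = 0


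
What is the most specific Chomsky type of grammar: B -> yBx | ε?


Single nonterminal LHS, but y^n x^n is not regular
Classification: Type 2 (Context-Free)


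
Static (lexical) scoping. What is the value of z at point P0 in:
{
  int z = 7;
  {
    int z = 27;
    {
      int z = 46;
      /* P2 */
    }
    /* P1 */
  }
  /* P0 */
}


z declared in the same block as P0
z = 7


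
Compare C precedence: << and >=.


'<<' is shift (level 8); '>=' is relational (level 7)
Higher level binds tighter
'<<' has higher precedence than '>='


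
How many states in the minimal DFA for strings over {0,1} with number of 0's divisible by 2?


Track (count of 0) mod 2: states 0..1, accept at 0
Minimal DFA: 2 states


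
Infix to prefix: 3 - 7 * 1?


'*' binds tighter: tree is (- 3 (* 7 1))
Prefix: - 3 * 7 1


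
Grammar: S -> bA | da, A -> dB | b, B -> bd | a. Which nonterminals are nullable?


A nonterminal is nullable iff some alternative derives ε (directly, or every symbol in it is nullable)
Nullable: {}


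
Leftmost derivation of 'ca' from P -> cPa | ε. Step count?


Derivation: P => cPa => ca
Steps: 2


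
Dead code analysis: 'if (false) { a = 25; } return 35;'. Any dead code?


condition is constant false, so the whole block is unreachable
Dead: 'if (false) { a = 25; }'


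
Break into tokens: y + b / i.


Scan left to right, longest-match per lexeme
Tokens: ID(y), OP(+), ID(b), OP(/), ID(i)


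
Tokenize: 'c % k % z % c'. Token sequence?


Scan left to right, longest-match per lexeme
Tokens: ID(c), OP(%), ID(k), OP(%), ID(z), OP(%), ID(c)


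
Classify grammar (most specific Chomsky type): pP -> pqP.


LHS has context (more than one symbol) and |LHS| ≤ |RHS|
Classification: Type 1 (Context-Sensitive)


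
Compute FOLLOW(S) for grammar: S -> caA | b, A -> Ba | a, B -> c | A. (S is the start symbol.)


$ ∈ FOLLOW(S). For each A -> αBβ: add FIRST(β)\{ε} to FOLLOW(B); if β nullable, add FOLLOW(A).
FOLLOW(S) = {$}


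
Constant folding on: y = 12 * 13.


12 * 13 = 156 at compile time
Optimized: y = 156


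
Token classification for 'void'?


Pattern: reserved word
Type: KEYWORD


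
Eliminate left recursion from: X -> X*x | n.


Left-recursive alternatives: X*x; non-recursive: n
Introduce X': X -> nX', X' -> *xX' | ε


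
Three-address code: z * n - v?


Break into single-operator statements:
t1 = z * n
t2 = t1 - v


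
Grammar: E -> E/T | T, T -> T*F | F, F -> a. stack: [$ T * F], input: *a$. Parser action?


handle 'T*F' on top
Action: reduce (T -> T*F)


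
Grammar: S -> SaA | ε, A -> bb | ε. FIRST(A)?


Per alternative of A: FIRST(bb) = {b}; FIRST(ε) = {ε}
FIRST(A) = {b, ε}


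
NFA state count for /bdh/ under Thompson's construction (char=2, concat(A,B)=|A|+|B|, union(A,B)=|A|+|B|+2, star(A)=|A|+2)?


Syntax tree has 3 char leaf(s), 0 union(s), 0 star(s)
chars contribute 3×2 = 6; each union adds +2; each star adds +2
Total: 6 + 0 + 0 = 6 states


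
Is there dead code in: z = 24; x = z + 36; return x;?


z is read by x's definition; x is returned
No dead code


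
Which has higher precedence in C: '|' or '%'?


'%' is multiplicative (level 10); '|' is bitwise OR (level 3)
Higher level binds tighter
'%' has higher precedence than '|'


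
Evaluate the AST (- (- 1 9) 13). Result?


Evaluate inner: (- 1 9) = -8
Evaluate root: (- -8 13) = -21
Result: -21


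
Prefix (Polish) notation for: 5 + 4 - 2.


left-to-right (same/higher precedence on left): tree is (- (+ 5 4) 2)
Prefix: - + 5 4 2


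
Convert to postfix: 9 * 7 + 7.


Left to right (same or higher precedence on left)
Postfix: 9 7 * 7 +


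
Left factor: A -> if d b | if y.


Common prefix: 'if'
Factored: A -> if A', A' -> d b | y


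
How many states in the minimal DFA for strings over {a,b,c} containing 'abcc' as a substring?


KMP-style automaton: 4 progress states + 1 absorbing accept = 5
Minimal DFA: 5 states


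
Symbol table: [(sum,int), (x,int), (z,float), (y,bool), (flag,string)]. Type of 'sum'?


Lookup 'sum' → type int


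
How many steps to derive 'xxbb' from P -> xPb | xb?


Derivation: P => xPb => xxbb
Steps: 2


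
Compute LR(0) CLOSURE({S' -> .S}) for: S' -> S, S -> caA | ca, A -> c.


Start: S' -> .S
For each item with dot before a nonterminal B, add B -> .γ for every B-production
Closure: [S' -> .S, S -> .caA, S -> .ca]


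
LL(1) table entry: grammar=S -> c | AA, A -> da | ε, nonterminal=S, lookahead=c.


For [S, c]: 'c' ∈ FIRST(c)
Entry: S -> c


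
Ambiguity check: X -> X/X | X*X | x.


'x/x*x' has two parse trees (no precedence encoded between / and *)
Ambiguous


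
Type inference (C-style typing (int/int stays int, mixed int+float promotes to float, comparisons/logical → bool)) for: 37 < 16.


Operand types: int < int
Rule: comparison yields bool
Result type: bool


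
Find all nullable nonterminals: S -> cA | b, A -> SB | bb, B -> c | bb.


A nonterminal is nullable iff some alternative derives ε (directly, or every symbol in it is nullable)
Nullable: {}


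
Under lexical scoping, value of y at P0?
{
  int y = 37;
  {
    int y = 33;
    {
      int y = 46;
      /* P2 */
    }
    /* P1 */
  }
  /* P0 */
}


y declared in the same block as P0
y = 37


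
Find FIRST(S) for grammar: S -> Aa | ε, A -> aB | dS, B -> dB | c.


Per alternative of S: FIRST(Aa) = {a, d}; FIRST(ε) = {ε}
FIRST(S) = {a, d, ε}


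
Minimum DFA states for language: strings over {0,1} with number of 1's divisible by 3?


Track (count of 1) mod 3: states 0..2, accept at 0
Minimal DFA: 3 states


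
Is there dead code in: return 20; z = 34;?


statement follows a return and is unreachable
Dead: 'z = 34'


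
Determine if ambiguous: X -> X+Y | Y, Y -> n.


precedence layered via separate nonterminal Y: deterministic
Unambiguous


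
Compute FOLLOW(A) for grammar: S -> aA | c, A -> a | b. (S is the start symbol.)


$ ∈ FOLLOW(S). For each A -> αBβ: add FIRST(β)\{ε} to FOLLOW(B); if β nullable, add FOLLOW(A).
FOLLOW(A) = {$}


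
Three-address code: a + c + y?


Break into single-operator statements:
t1 = a + c
t2 = t1 + y


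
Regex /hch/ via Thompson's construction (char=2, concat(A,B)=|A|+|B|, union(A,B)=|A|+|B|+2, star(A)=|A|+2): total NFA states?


Syntax tree has 3 char leaf(s), 0 union(s), 0 star(s)
chars contribute 3×2 = 6; each union adds +2; each star adds +2
Total: 6 + 0 + 0 = 6 states


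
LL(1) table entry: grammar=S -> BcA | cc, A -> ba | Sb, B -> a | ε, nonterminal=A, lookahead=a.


For [A, a]: 'a' ∈ FIRST(Sb)
Entry: A -> Sb


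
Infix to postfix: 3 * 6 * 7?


Left to right (same or higher precedence on left)
Postfix: 3 6 * 7 *


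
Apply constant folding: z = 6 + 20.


6 + 20 = 26 at compile time
Optimized: z = 26


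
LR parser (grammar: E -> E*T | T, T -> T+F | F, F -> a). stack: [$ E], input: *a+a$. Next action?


shift '*' to continue E -> E*T
Action: shift


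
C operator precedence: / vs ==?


'/' is multiplicative (level 10); '==' is equality (level 6)
Higher level binds tighter
'/' has higher precedence than '=='


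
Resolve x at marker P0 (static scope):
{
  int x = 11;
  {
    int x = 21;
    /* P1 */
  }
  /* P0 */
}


x declared in the same block as P0
x = 11


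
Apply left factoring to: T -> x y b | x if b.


Common prefix: 'x'
Factored: T -> x T', T' -> y b | if b


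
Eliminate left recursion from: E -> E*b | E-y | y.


Left-recursive alternatives: E*b, E-y; non-recursive: y
Introduce E': E -> yE', E' -> *bE' | -yE' | ε


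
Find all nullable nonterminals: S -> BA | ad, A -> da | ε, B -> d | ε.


A nonterminal is nullable iff some alternative derives ε (directly, or every symbol in it is nullable)
Nullable: {A, B, S}


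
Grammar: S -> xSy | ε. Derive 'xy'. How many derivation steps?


Derivation: S => xSy => xy
Steps: 2


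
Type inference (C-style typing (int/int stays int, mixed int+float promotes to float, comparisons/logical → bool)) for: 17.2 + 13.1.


Operand types: float + float
Rule: mixed int/float promotes to float; int/int stays int
Result type: float


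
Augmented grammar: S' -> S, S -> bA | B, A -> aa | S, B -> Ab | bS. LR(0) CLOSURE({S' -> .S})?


Start: S' -> .S
For each item with dot before a nonterminal B, add B -> .γ for every B-production
Closure: [S' -> .S, S -> .bA, S -> .B, B -> .Ab, B -> .bS, A -> .aa, A -> .S]


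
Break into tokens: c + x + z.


Scan left to right, longest-match per lexeme
Tokens: ID(c), OP(+), ID(x), OP(+), ID(z)


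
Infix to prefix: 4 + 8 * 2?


'*' binds tighter: tree is (+ 4 (* 8 2))
Prefix: + 4 * 8 2


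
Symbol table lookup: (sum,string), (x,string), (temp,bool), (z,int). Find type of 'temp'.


Lookup 'temp' → type bool


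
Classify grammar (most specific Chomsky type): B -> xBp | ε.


Single nonterminal LHS, but x^n p^n is not regular
Classification: Type 2 (Context-Free)


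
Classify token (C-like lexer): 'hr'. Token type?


Pattern: letter/underscore followed by alphanumerics, not a keyword
Type: IDENTIFIER


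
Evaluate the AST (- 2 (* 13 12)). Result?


Evaluate inner: (* 13 12) = 156
Evaluate root: (- 2 156) = -154
Result: -154


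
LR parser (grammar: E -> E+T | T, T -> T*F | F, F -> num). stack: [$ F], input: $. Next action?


'F' (not preceded by T*) is the handle for T -> F
Action: reduce (T -> F)


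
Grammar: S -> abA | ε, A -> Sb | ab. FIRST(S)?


Per alternative of S: FIRST(abA) = {a}; FIRST(ε) = {ε}
FIRST(S) = {a, ε}


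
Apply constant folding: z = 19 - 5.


19 - 5 = 14 at compile time
Optimized: z = 14


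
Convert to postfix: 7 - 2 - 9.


Left to right (same or higher precedence on left)
Postfix: 7 2 - 9 -


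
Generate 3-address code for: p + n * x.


Break into single-operator statements:
t1 = n * x
t2 = p + t1


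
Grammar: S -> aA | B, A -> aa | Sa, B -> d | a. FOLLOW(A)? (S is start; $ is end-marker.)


$ ∈ FOLLOW(S). For each A -> αBβ: add FIRST(β)\{ε} to FOLLOW(B); if β nullable, add FOLLOW(A).
FOLLOW(A) = {$, a}


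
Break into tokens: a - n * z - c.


Scan left to right, longest-match per lexeme
Tokens: ID(a), OP(-), ID(n), OP(*), ID(z), OP(-), ID(c)


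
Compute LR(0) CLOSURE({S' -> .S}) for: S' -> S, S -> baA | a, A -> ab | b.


Start: S' -> .S
For each item with dot before a nonterminal B, add B -> .γ for every B-production
Closure: [S' -> .S, S -> .baA, S -> .a]


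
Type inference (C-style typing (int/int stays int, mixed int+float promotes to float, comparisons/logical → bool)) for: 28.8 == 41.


Operand types: float == int
Rule: comparison yields bool
Result type: bool


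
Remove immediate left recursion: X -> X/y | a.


Left-recursive alternatives: X/y; non-recursive: a
Introduce X': X -> aX', X' -> /yX' | ε


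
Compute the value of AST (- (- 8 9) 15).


Evaluate inner: (- 8 9) = -1
Evaluate root: (- -1 15) = -16
Result: -16


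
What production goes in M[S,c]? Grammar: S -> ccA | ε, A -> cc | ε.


For [S, c]: 'c' ∈ FIRST(ccA)
Entry: S -> ccA


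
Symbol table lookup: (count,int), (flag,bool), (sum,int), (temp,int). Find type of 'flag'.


Lookup 'flag' → type bool


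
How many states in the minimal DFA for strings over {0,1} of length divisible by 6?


Track length mod 6: states 0..5, accept at 0
Minimal DFA: 6 states


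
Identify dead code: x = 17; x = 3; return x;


first assignment to x is overwritten before any read
Dead: 'x = 17'


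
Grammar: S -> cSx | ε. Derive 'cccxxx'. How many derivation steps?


Derivation: S => cSx => ccSxx => cccSxxx => cccxxx
Steps: 4


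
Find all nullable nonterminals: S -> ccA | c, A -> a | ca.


A nonterminal is nullable iff some alternative derives ε (directly, or every symbol in it is nullable)
Nullable: {}


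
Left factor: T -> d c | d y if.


Common prefix: 'd'
Factored: T -> d T', T' -> c | y if


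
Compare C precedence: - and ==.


'-' is additive (level 9); '==' is equality (level 6)
Higher level binds tighter
'-' has higher precedence than '=='


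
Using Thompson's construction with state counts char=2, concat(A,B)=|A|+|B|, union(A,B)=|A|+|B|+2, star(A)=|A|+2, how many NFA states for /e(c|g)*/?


Syntax tree has 3 char leaf(s), 1 union(s), 1 star(s)
chars contribute 3×2 = 6; each union adds +2; each star adds +2
Total: 6 + 2 + 2 = 10 states


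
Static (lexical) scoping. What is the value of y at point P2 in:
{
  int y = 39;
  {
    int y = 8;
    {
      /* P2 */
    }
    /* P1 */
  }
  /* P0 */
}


P2's block does not declare y; resolves to the enclosing declaration at depth 1
y = 8


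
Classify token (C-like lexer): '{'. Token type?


Pattern: delimiter/punctuation
Type: PUNCTUATION


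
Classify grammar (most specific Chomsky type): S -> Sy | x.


Left-linear: every RHS is a terminal or one nonterminal followed by a terminal
Classification: Type 3 (Regular)


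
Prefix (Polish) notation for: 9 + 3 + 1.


left-to-right (same/higher precedence on left): tree is (+ (+ 9 3) 1)
Prefix: + + 9 3 1


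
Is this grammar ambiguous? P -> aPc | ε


balanced a^n…c^n: each string has a unique parse
Unambiguous


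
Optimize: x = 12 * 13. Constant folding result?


12 * 13 = 156 at compile time
Optimized: x = 156


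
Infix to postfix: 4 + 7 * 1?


* has higher precedence, evaluate 7*1 first
Postfix: 4 7 1 * +


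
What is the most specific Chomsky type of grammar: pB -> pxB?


LHS has context (more than one symbol) and |LHS| ≤ |RHS|
Classification: Type 1 (Context-Sensitive)


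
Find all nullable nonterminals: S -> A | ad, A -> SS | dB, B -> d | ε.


A nonterminal is nullable iff some alternative derives ε (directly, or every symbol in it is nullable)
Nullable: {B}


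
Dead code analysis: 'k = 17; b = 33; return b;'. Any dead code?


k is assigned but never read
Dead: 'k = 17'


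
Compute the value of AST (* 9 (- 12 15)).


Evaluate inner: (- 12 15) = -3
Evaluate root: (* 9 -3) = -27
Result: -27


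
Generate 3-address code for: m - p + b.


Break into single-operator statements:
t1 = m - p
t2 = t1 + b


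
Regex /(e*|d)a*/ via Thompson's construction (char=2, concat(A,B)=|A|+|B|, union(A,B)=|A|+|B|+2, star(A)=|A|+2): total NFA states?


Syntax tree has 3 char leaf(s), 1 union(s), 2 star(s)
chars contribute 3×2 = 6; each union adds +2; each star adds +2
Total: 6 + 2 + 4 = 12 states


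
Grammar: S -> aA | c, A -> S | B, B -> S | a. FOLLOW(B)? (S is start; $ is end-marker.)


$ ∈ FOLLOW(S). For each A -> αBβ: add FIRST(β)\{ε} to FOLLOW(B); if β nullable, add FOLLOW(A).
FOLLOW(B) = {$}


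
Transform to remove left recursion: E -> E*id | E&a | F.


Left-recursive alternatives: E*id, E&a; non-recursive: F
Introduce E': E -> FE', E' -> *idE' | &aE' | ε


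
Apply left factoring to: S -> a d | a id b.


Common prefix: 'a'
Factored: S -> a S', S' -> d | id b


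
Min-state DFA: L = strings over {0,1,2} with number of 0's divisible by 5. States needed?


Track (count of 0) mod 5: states 0..4, accept at 0
Minimal DFA: 5 states


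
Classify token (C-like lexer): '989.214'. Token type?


Pattern: digits with a decimal point
Type: FLOAT_LITERAL


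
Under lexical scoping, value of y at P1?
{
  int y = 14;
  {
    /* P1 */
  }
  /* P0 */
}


P1's block does not declare y; resolves to the enclosing declaration at depth 0
y = 14


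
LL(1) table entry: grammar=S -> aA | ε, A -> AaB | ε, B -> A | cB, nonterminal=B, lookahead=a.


For [B, a]: 'a' ∈ FIRST(A)
Entry: B -> A


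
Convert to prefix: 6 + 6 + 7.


left-to-right (same/higher precedence on left): tree is (+ (+ 6 6) 7)
Prefix: + + 6 6 7


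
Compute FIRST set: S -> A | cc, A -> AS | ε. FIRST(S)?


Per alternative of S: FIRST(A) = {c, ε}; FIRST(cc) = {c}
FIRST(S) = {c, ε}


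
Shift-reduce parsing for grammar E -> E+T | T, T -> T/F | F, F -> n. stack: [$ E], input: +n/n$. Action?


shift '+' to continue E -> E+T
Action: shift


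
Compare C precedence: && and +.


'+' is additive (level 9); '&&' is logical AND (level 2)
Higher level binds tighter
'+' has higher precedence than '&&'


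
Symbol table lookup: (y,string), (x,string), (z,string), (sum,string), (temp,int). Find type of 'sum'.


Lookup 'sum' → type string


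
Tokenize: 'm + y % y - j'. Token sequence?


Scan left to right, longest-match per lexeme
Tokens: ID(m), OP(+), ID(y), OP(%), ID(y), OP(-), ID(j)


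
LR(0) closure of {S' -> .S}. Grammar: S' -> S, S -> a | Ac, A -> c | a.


Start: S' -> .S
For each item with dot before a nonterminal B, add B -> .γ for every B-production
Closure: [S' -> .S, S -> .a, S -> .Ac, A -> .c, A -> .a]


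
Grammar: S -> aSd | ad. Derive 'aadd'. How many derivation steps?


Derivation: S => aSd => aadd
Steps: 2


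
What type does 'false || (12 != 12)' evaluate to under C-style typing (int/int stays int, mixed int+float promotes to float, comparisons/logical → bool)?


Operand types: bool || bool
Rule: logical operators take bool operands and yield bool
Result type: bool


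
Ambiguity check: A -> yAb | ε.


balanced y^n…b^n: each string has a unique parse
Unambiguous


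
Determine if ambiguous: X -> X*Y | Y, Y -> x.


precedence layered via separate nonterminal Y: deterministic
Unambiguous


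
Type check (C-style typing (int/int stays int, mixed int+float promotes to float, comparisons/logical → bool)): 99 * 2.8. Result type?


Operand types: int * float
Rule: mixed int/float promotes to float; int/int stays int
Result type: float


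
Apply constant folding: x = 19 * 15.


19 * 15 = 285 at compile time
Optimized: x = 285


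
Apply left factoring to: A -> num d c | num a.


Common prefix: 'num'
Factored: A -> num A', A' -> d c | a


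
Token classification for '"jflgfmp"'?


Pattern: double-quoted sequence
Type: STRING_LITERAL


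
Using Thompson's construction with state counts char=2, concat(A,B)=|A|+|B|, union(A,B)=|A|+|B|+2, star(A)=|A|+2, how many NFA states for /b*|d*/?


Syntax tree has 2 char leaf(s), 1 union(s), 2 star(s)
chars contribute 2×2 = 4; each union adds +2; each star adds +2
Total: 4 + 2 + 4 = 10 states


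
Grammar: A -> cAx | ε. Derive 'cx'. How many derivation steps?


Derivation: A => cAx => cx
Steps: 2


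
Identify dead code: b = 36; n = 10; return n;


b is assigned but never read
Dead: 'b = 36'


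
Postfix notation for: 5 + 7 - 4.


Left to right (same or higher precedence on left)
Postfix: 5 7 + 4 -


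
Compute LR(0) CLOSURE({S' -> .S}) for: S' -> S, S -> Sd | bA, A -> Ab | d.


Start: S' -> .S
For each item with dot before a nonterminal B, add B -> .γ for every B-production
Closure: [S' -> .S, S -> .Sd, S -> .bA]


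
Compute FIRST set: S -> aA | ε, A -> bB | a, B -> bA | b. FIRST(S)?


Per alternative of S: FIRST(aA) = {a}; FIRST(ε) = {ε}
FIRST(S) = {a, ε}


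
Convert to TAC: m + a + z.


Break into single-operator statements:
t1 = m + a
t2 = t1 + z


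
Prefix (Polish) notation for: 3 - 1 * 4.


'*' binds tighter: tree is (- 3 (* 1 4))
Prefix: - 3 * 1 4


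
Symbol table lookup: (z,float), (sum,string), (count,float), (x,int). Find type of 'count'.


Lookup 'count' → type float


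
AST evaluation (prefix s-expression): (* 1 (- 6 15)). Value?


Evaluate inner: (- 6 15) = -9
Evaluate root: (* 1 -9) = -9
Result: -9


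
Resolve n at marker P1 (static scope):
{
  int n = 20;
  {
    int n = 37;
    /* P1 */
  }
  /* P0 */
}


n declared in the same block as P1
n = 37


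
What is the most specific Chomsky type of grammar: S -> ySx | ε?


Single nonterminal LHS, but y^n x^n is not regular
Classification: Type 2 (Context-Free)


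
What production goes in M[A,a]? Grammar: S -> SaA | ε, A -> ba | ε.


For [A, a]: ε is nullable and 'a' ∈ FOLLOW(A)
Entry: A -> ε


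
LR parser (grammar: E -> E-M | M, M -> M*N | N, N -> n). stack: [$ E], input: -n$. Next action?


shift '-' to continue E -> E-M
Action: shift


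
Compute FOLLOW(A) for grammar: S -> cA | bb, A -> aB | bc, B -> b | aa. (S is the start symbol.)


$ ∈ FOLLOW(S). For each A -> αBβ: add FIRST(β)\{ε} to FOLLOW(B); if β nullable, add FOLLOW(A).
FOLLOW(A) = {$}


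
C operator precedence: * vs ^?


'*' is multiplicative (level 10); '^' is bitwise XOR (level 4)
Higher level binds tighter
'*' has higher precedence than '^'


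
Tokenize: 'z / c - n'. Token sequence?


Scan left to right, longest-match per lexeme
Tokens: ID(z), OP(/), ID(c), OP(-), ID(n)


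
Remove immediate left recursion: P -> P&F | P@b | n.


Left-recursive alternatives: P&F, P@b; non-recursive: n
Introduce P': P -> nP', P' -> &FP' | @bP' | ε


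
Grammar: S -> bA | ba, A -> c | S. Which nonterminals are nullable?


A nonterminal is nullable iff some alternative derives ε (directly, or every symbol in it is nullable)
Nullable: {}


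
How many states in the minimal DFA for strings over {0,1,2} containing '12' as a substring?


KMP-style automaton: 2 progress states + 1 absorbing accept = 3
Minimal DFA: 3 states


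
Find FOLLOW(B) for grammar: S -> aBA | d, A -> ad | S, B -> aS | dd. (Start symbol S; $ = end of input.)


$ ∈ FOLLOW(S). For each A -> αBβ: add FIRST(β)\{ε} to FOLLOW(B); if β nullable, add FOLLOW(A).
FOLLOW(B) = {a, d}


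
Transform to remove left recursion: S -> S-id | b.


Left-recursive alternatives: S-id; non-recursive: b
Introduce S': S -> bS', S' -> -idS' | ε


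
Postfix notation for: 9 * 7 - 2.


Left to right (same or higher precedence on left)
Postfix: 9 7 * 2 -


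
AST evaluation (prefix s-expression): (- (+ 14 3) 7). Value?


Evaluate inner: (+ 14 3) = 17
Evaluate root: (- 17 7) = 10
Result: 10


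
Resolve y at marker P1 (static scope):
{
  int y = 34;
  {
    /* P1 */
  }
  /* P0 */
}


P1's block does not declare y; resolves to the enclosing declaration at depth 0
y = 34


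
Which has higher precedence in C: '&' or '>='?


'>=' is relational (level 7); '&' is bitwise AND (level 5)
Higher level binds tighter
'>=' has higher precedence than '&'


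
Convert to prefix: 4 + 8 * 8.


'*' binds tighter: tree is (+ 4 (* 8 8))
Prefix: + 4 * 8 8


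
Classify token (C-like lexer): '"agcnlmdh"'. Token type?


Pattern: double-quoted sequence
Type: STRING_LITERAL


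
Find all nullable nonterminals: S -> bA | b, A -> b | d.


A nonterminal is nullable iff some alternative derives ε (directly, or every symbol in it is nullable)
Nullable: {}


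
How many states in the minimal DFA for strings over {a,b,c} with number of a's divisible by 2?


Track (count of a) mod 2: states 0..1, accept at 0
Minimal DFA: 2 states


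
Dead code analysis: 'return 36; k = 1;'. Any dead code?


statement follows a return and is unreachable
Dead: 'k = 1'


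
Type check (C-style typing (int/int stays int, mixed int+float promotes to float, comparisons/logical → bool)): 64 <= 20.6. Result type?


Operand types: int <= float
Rule: comparison yields bool
Result type: bool


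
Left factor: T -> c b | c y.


Common prefix: 'c'
Factored: T -> c T', T' -> b | y


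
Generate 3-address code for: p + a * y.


Break into single-operator statements:
t1 = a * y
t2 = p + t1


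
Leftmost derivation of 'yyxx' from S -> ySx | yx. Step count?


Derivation: S => ySx => yyxx
Steps: 2


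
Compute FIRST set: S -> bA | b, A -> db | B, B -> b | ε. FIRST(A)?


Per alternative of A: FIRST(db) = {d}; FIRST(B) = {b, ε}
FIRST(A) = {b, d, ε}


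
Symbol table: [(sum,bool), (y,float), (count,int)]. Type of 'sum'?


Lookup 'sum' → type bool


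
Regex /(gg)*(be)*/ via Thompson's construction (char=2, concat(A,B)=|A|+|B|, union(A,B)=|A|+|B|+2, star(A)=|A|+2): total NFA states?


Syntax tree has 4 char leaf(s), 0 union(s), 2 star(s)
chars contribute 4×2 = 8; each union adds +2; each star adds +2
Total: 8 + 0 + 4 = 12 states


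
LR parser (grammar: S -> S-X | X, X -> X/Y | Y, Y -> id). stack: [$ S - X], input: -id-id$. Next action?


handle 'S-X' on top; lookahead ∈ FOLLOW(S) = {-, $}
Action: reduce (S -> S-X)


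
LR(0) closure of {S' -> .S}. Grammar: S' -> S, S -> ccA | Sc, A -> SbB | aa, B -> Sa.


Start: S' -> .S
For each item with dot before a nonterminal B, add B -> .γ for every B-production
Closure: [S' -> .S, S -> .ccA, S -> .Sc]


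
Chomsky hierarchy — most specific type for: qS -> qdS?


LHS has context (more than one symbol) and |LHS| ≤ |RHS|
Classification: Type 1 (Context-Sensitive)


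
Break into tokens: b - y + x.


Scan left to right, longest-match per lexeme
Tokens: ID(b), OP(-), ID(y), OP(+), ID(x)


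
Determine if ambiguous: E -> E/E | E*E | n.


'n/n*n' has two parse trees (no precedence encoded between / and *)
Ambiguous


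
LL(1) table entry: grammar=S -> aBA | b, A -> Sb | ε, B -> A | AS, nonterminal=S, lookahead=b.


For [S, b]: 'b' ∈ FIRST(b)
Entry: S -> b


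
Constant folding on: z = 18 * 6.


18 * 6 = 108 at compile time
Optimized: z = 108


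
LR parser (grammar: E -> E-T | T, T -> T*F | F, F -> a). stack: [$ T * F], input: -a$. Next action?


handle 'T*F' on top
Action: reduce (T -> T*F)


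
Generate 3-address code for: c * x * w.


Break into single-operator statements:
t1 = c * x
t2 = t1 * w


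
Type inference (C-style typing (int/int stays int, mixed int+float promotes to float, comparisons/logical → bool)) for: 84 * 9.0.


Operand types: int * float
Rule: mixed int/float promotes to float; int/int stays int
Result type: float


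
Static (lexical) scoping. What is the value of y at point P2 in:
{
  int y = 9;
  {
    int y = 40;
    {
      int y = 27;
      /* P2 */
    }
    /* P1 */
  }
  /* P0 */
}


y declared in the same block as P2
y = 27


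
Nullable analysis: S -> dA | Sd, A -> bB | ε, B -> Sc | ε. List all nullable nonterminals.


A nonterminal is nullable iff some alternative derives ε (directly, or every symbol in it is nullable)
Nullable: {A, B}


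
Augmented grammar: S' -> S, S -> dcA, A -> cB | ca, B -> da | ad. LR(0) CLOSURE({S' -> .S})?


Start: S' -> .S
For each item with dot before a nonterminal B, add B -> .γ for every B-production
Closure: [S' -> .S, S -> .dcA]


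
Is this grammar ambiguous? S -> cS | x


right-linear, alternatives start with distinct terminals 'c' vs 'x': unique leftmost derivation
Unambiguous


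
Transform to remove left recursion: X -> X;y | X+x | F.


Left-recursive alternatives: X;y, X+x; non-recursive: F
Introduce X': X -> FX', X' -> ;yX' | +xX' | ε


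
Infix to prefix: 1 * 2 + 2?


left-to-right (same/higher precedence on left): tree is (+ (* 1 2) 2)
Prefix: + * 1 2 2


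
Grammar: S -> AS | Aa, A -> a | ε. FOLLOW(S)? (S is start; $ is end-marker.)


$ ∈ FOLLOW(S). For each A -> αBβ: add FIRST(β)\{ε} to FOLLOW(B); if β nullable, add FOLLOW(A).
FOLLOW(S) = {$}


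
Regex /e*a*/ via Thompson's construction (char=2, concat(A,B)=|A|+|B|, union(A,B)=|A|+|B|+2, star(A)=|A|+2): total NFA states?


Syntax tree has 2 char leaf(s), 0 union(s), 2 star(s)
chars contribute 2×2 = 4; each union adds +2; each star adds +2
Total: 4 + 0 + 4 = 8 states


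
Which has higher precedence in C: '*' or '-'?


'*' is multiplicative (level 10); '-' is additive (level 9)
Higher level binds tighter
'*' has higher precedence than '-'


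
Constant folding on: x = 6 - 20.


6 - 20 = -14 at compile time
Optimized: x = -14


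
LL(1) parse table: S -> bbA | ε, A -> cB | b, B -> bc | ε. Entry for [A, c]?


For [A, c]: 'c' ∈ FIRST(cB)
Entry: A -> cB


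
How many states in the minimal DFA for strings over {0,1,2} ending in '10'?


Track the longest suffix of input matching a prefix of '10': 3 classes (prefixes of length 0..2)
Minimal DFA: 3 states


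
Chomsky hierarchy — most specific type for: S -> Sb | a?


Left-linear: every RHS is a terminal or one nonterminal followed by a terminal
Classification: Type 3 (Regular)


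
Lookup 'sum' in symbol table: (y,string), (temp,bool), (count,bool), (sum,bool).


Lookup 'sum' → type bool


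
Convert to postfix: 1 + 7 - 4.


Left to right (same or higher precedence on left)
Postfix: 1 7 + 4 -


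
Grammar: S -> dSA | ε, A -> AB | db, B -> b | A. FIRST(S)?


Per alternative of S: FIRST(dSA) = {d}; FIRST(ε) = {ε}
FIRST(S) = {d, ε}


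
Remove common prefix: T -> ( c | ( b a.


Common prefix: '('
Factored: T -> ( T', T' -> c | b a


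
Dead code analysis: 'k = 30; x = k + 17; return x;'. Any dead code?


k is read by x's definition; x is returned
No dead code


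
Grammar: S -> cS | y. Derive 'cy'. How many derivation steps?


Derivation: S => cS => cy
Steps: 2


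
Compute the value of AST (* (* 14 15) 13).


Evaluate inner: (* 14 15) = 210
Evaluate root: (* 210 13) = 2730
Result: 2730


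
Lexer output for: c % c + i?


Scan left to right, longest-match per lexeme
Tokens: ID(c), OP(%), ID(c), OP(+), ID(i)


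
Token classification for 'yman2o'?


Pattern: letter/underscore followed by alphanumerics, not a keyword
Type: IDENTIFIER


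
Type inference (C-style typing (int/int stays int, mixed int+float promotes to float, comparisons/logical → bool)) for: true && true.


Operand types: bool && bool
Rule: logical operators take bool operands and yield bool
Result type: bool


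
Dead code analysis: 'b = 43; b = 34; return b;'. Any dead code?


first assignment to b is overwritten before any read
Dead: 'b = 43'


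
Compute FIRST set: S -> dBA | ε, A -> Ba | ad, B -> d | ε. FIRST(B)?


Per alternative of B: FIRST(d) = {d}; FIRST(ε) = {ε}
FIRST(B) = {d, ε}


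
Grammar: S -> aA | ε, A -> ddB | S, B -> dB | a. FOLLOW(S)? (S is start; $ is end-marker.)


$ ∈ FOLLOW(S). For each A -> αBβ: add FIRST(β)\{ε} to FOLLOW(B); if β nullable, add FOLLOW(A).
FOLLOW(S) = {$}


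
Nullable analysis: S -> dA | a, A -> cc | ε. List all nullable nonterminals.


A nonterminal is nullable iff some alternative derives ε (directly, or every symbol in it is nullable)
Nullable: {A}


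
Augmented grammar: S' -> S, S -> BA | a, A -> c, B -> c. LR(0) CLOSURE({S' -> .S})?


Start: S' -> .S
For each item with dot before a nonterminal B, add B -> .γ for every B-production
Closure: [S' -> .S, S -> .BA, S -> .a, B -> .c]


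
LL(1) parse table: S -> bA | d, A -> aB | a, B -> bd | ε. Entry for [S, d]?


For [S, d]: 'd' ∈ FIRST(d)
Entry: S -> d


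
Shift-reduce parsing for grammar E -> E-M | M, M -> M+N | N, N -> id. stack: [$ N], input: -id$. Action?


'N' (not preceded by M+) is the handle for M -> N
Action: reduce (M -> N)


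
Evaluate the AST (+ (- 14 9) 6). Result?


Evaluate inner: (- 14 9) = 5
Evaluate root: (+ 5 6) = 11
Result: 11


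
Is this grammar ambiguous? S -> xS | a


right-linear, alternatives start with distinct terminals 'x' vs 'a': unique leftmost derivation
Unambiguous


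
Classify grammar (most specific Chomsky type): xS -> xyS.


LHS has context (more than one symbol) and |LHS| ≤ |RHS|
Classification: Type 1 (Context-Sensitive)


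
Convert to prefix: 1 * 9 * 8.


left-to-right (same/higher precedence on left): tree is (* (* 1 9) 8)
Prefix: * * 1 9 8


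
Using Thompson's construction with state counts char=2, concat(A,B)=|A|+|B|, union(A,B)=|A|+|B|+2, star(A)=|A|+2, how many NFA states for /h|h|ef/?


Syntax tree has 4 char leaf(s), 2 union(s), 0 star(s)
chars contribute 4×2 = 8; each union adds +2; each star adds +2
Total: 8 + 4 + 0 = 12 states


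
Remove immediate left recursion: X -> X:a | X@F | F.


Left-recursive alternatives: X:a, X@F; non-recursive: F
Introduce X': X -> FX', X' -> :aX' | @FX' | ε


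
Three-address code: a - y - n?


Break into single-operator statements:
t1 = a - y
t2 = t1 - n


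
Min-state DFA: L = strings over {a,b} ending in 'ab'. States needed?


Track the longest suffix of input matching a prefix of 'ab': 3 classes (prefixes of length 0..2)
Minimal DFA: 3 states


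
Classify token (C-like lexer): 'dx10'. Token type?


Pattern: letter/underscore followed by alphanumerics, not a keyword
Type: IDENTIFIER


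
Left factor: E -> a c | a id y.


Common prefix: 'a'
Factored: E -> a E', E' -> c | id y


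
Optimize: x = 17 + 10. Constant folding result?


17 + 10 = 27 at compile time
Optimized: x = 27


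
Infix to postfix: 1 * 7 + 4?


Left to right (same or higher precedence on left)
Postfix: 1 7 * 4 +


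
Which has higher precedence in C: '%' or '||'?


'%' is multiplicative (level 10); '||' is logical OR (level 1)
Higher level binds tighter
'%' has higher precedence than '||'


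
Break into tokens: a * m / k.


Scan left to right, longest-match per lexeme
Tokens: ID(a), OP(*), ID(m), OP(/), ID(k)


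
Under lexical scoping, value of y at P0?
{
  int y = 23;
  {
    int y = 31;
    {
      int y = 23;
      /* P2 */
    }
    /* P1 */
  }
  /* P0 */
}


y declared in the same block as P0
y = 23


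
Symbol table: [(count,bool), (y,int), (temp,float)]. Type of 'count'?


Lookup 'count' → type bool


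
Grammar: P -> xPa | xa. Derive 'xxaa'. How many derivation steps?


Derivation: P => xPa => xxaa
Steps: 2


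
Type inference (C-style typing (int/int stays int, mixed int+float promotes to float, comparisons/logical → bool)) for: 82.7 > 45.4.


Operand types: float > float
Rule: comparison yields bool
Result type: bool


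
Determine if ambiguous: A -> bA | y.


right-linear, alternatives start with distinct terminals 'b' vs 'y': unique leftmost derivation
Unambiguous


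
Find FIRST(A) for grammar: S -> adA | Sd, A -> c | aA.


Per alternative of A: FIRST(c) = {c}; FIRST(aA) = {a}
FIRST(A) = {a, c}


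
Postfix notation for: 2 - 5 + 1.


Left to right (same or higher precedence on left)
Postfix: 2 5 - 1 +


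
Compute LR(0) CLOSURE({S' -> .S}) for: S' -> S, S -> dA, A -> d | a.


Start: S' -> .S
For each item with dot before a nonterminal B, add B -> .γ for every B-production
Closure: [S' -> .S, S -> .dA]


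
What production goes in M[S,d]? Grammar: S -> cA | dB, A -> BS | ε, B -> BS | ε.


For [S, d]: 'd' ∈ FIRST(dB)
Entry: S -> dB


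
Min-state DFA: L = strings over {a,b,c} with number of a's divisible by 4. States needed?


Track (count of a) mod 4: states 0..3, accept at 0
Minimal DFA: 4 states


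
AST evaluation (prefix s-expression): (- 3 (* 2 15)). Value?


Evaluate inner: (* 2 15) = 30
Evaluate root: (- 3 30) = -27
Result: -27


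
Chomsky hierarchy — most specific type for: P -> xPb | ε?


Single nonterminal LHS, but x^n b^n is not regular
Classification: Type 2 (Context-Free)


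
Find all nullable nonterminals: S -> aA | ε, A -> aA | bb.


A nonterminal is nullable iff some alternative derives ε (directly, or every symbol in it is nullable)
Nullable: {S}
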